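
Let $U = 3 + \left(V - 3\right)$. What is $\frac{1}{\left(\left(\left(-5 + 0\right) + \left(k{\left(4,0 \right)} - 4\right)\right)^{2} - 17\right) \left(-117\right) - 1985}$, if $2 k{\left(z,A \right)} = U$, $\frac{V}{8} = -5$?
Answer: $- \frac{1}{98393} \approx -1.0163 \cdot 10^{-5}$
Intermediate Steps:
$V = -40$ ($V = 8 \left(-5\right) = -40$)
$U = -40$ ($U = 3 - 43 = -40$)
$k{\left(z,A \right)} = -20$ ($k{\left(z,A \right)} = \frac{1}{2} \left(-40\right) = -20$)
$\frac{1}{\left(\left(\left(-5 + 0\right) + \left(k{\left(4,0 \right)} - 4\right)\right)^{2} - 17\right) \left(-117\right) - 1985} = \frac{1}{\left(\left(\left(-5 + 0\right) - 24\right)^{2} - 17\right) \left(-117\right) - 1985} = \frac{1}{\left(\left(-5 - 24\right)^{2} - 17\right) \left(-117\right) - 1985} = \frac{1}{\left(\left(-29\right)^{2} - 17\right) \left(-117\right) - 1985} = \frac{1}{\left(841 - 17\right) \left(-117\right) - 1985} = \frac{1}{824 \left(-117\right) - 1985} = \frac{1}{-96408 - 1985} = \frac{1}{-98393} = - \frac{1}{98393}$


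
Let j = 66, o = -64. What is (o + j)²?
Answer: 4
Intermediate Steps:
(o + j)² = (-64 + 66)² = 2² = 4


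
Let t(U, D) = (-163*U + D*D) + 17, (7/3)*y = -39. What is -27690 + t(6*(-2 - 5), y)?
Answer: -1006834/49 ≈ -20548.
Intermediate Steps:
y = -117/7 (y = (3/7)*(-39) = -117/7 ≈ -16.714)
t(U, D) = 17 + D**2 - 163*U (t(U, D) = (-163*U + D**2) + 17 = (D**2 - 163*U) + 17 = 17 + D**2 - 163*U)
-27690 + t(6*(-2 - 5), y) = -27690 + (17 + (-117/7)**2 - 978*(-2 - 5)) = -27690 + (17 + 13689/49 - 978*(-7)) = -27690 + (17 + 13689/49 - 163*(-42)) = -27690 + (17 + 13689/49 + 6846) = -27690 + 349976/49 = -1006834/49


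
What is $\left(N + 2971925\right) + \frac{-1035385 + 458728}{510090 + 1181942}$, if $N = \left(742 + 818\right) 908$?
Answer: $\frac{7425321112303}{1692032} \approx 4.3884 \cdot 10^{6}$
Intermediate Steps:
$N = 1416480$ ($N = 1560 \cdot 908 = 1416480$)
$\left(N + 2971925\right) + \frac{-1035385 + 458728}{510090 + 1181942} = \left(1416480 + 2971925\right) + \frac{-1035385 + 458728}{510090 + 1181942} = 4388405 - \frac{576657}{1692032} = \frac{7425321112303}{1692032}$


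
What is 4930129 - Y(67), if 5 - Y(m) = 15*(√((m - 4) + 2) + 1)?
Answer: 4930139 + 15*√65 ≈ 4.9303e+6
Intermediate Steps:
Y(m) = -10 - 15*√(-2 + m) (Y(m) = 5 - 15*(√((m - 4) + 2) + 1) = 5 - 15*(√((-4 + m) + 2) + 1) = 5 - 15*(√(-2 + m) + 1) = 5 - 15*(1 + √(-2 + m)) = 5 - (15 + 15*√(-2 + m)) = 5 + (-15 - 15*√(-2 + m)) = -10 - 15*√(-2 + m))
4930129 - Y(67) = 4930129 - (-10 - 15*√(-2 + 67)) = 4930129 - (-10 - 15*√65) = 4930129 + (10 + 15*√65) = 4930139 + 15*√65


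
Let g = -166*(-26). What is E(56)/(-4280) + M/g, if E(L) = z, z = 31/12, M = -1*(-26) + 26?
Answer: 48787/4262880 ≈ 0.011445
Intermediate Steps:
g = 4316
M = 52 (M = 26 + 26 = 52)
z = 31/12 (z = 31*(1/12) = 31/12 ≈ 2.5833)
E(L) = 31/12
E(56)/(-4280) + M/g = (31/12)/(-4280) + 52/4316 = (31/12)*(-1/4280) + 52*(1/4316) = -31/51360 + 1/83 = 48787/4262880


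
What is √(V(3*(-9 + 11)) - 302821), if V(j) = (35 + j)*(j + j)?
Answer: I*√302329 ≈ 549.84*I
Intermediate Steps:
V(j) = 2*j*(35 + j) (V(j) = (35 + j)*(2*j) = 2*j*(35 + j))
√(V(3*(-9 + 11)) - 302821) = √(2*(3*(-9 + 11))*(35 + 3*(-9 + 11)) - 302821) = √(2*(3*2)*(35 + 3*2) - 302821) = √(2*6*(35 + 6) - 302821) = √(2*6*41 - 302821) = √(492 - 302821) = √(-302329) = I*√302329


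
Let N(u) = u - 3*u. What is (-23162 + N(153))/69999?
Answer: -23468/69999 ≈ -0.33526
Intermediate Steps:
N(u) = -2*u
(-23162 + N(153))/69999 = (-23162 - 2*153)/69999 = (-23162 - 306)*(1/69999) = -23468*1/69999 = -23468/69999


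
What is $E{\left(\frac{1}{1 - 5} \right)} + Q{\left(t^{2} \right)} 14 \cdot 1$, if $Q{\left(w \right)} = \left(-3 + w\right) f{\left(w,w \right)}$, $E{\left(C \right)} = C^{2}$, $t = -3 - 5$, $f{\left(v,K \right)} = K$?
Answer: $\frac{874497}{16} \approx 54656.0$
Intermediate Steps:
$t = -8$ ($t = -3 - 5 = -8$)
$Q{\left(w \right)} = w \left(-3 + w\right)$ ($Q{\left(w \right)} = \left(-3 + w\right) w = w \left(-3 + w\right)$)
$E{\left(\frac{1}{1 - 5} \right)} + Q{\left(t^{2} \right)} 14 \cdot 1 = \left(\frac{1}{1 - 5}\right)^{2} + \left(-8\right)^{2} \left(-3 + \left(-8\right)^{2}\right) 14 \cdot 1 = \left(\frac{1}{-4}\right)^{2} + 64 \left(-3 + 64\right) 14 = \left(- \frac{1}{4}\right)^{2} + 64 \cdot 61 \cdot 14 = \frac{1}{16} + 3904 \cdot 14 = \frac{1}{16} + 54656 = \frac{874497}{16}$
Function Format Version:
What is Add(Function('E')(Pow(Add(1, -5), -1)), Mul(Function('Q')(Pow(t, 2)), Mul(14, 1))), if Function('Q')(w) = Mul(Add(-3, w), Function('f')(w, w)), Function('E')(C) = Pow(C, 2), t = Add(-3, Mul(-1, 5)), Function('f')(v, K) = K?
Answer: Rational(874497, 16) ≈ 54656.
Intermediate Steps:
t = -8 (t = Add(-3, -5) = -8)
Function('Q')(w) = Mul(w, Add(-3, w)) (Function('Q')(w) = Mul(Add(-3, w), w) = Mul(w, Add(-3, w)))
Add(Function('E')(Pow(Add(1, -5), -1)), Mul(Function('Q')(Pow(t, 2)), Mul(14, 1))) = Add(Pow(Pow(Add(1, -5), -1), 2), Mul(Mul(Pow(-8, 2), Add(-3, Pow(-8, 2))), Mul(14, 1))) = Add(Pow(Pow(-4, -1), 2), Mul(Mul(64, Add(-3, 64)), 14)) = Add(Pow(Rational(-1, 4), 2), Mul(Mul(64, 61), 14)) = Add(Rational(1, 16), Mul(3904, 14)) = Add(Rational(1, 16), 54656) = Rational(874497, 16)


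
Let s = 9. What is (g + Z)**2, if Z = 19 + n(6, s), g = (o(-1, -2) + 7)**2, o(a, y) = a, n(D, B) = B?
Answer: 4096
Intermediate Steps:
g = 36 (g = (-1 + 7)**2 = 6**2 = 36)
Z = 28 (Z = 19 + 9 = 28)
(g + Z)**2 = (36 + 28)**2 = 64**2 = 4096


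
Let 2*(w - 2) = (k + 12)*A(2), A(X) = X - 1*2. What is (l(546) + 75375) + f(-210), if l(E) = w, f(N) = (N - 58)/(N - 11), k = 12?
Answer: 16658585/221 ≈ 75378.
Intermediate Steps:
f(N) = (-58 + N)/(-11 + N)
A(X) = -2 + X (A(X) = X - 2 = -2 + X)
w = 2 (w = 2 + ((12 + 12)*(-2 + 2))/2 = 2 + (24*0)/2 = 2 + (½)*0 = 2 + 0 = 2)
l(E) = 2
(l(546) + 75375) + f(-210) = (2 + 75375) + (-58 - 210)/(-11 - 210) = 75377 - 268/(-221) = 75377 - 1/221*(-268) = 75377 + 268/221 = 16658585/221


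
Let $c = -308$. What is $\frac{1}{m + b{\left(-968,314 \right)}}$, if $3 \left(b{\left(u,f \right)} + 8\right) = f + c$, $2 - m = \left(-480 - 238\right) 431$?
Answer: $\frac{1}{309454} \approx 3.2315 \cdot 10^{-6}$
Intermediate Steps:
$m = 309460$ ($m = 2 - \left(-480 - 238\right) 431 = 2 - \left(-718\right) 431 = 2 - -309458 = 2 + 309458 = 309460$)
$b{\left(u,f \right)} = - \frac{332}{3} + \frac{f}{3}$ ($b{\left(u,f \right)} = -8 + \frac{f - 308}{3} = -8 + \frac{-308 + f}{3} = -8 + \left(- \frac{308}{3} + \frac{f}{3}\right) = - \frac{332}{3} + \frac{f}{3}$)
$\frac{1}{m + b{\left(-968,314 \right)}} = \frac{1}{309460 + \left(- \frac{332}{3} + \frac{1}{3} \cdot 314\right)} = \frac{1}{309460 + \left(- \frac{332}{3} + \frac{314}{3}\right)} = \frac{1}{309460 - 6} = \frac{1}{309454}$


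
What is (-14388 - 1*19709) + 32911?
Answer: -1186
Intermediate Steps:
(-14388 - 1*19709) + 32911 = (-14388 - 19709) + 32911 = -34097 + 32911 = -1186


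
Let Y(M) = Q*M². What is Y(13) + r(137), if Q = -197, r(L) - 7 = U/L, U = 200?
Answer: -4559982/137 ≈ -33285.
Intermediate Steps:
r(L) = 7 + 200/L
Y(M) = -197*M²
Y(13) + r(137) = -197*13² + (7 + 200/137) = -197*169 + (7 + 200*(1/137)) = -33293 + (7 + 200/137) = -33293 + 1159/137 = -4559982/137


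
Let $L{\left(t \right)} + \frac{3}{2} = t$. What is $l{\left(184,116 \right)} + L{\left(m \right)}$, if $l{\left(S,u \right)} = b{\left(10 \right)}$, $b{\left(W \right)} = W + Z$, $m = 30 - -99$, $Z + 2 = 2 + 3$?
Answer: $\frac{281}{2} \approx 140.5$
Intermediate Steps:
$Z = 3$ ($Z = -2 + \left(2 + 3\right) = -2 + 5 = 3$)
$m = 129$ ($m = 30 + 99 = 129$)
$b{\left(W \right)} = 3 + W$ ($b{\left(W \right)} = W + 3 = 3 + W$)
$L{\left(t \right)} = - \frac{3}{2} + t$
$l{\left(S,u \right)} = 13$ ($l{\left(S,u \right)} = 3 + 10 = 13$)
$l{\left(184,116 \right)} + L{\left(m \right)} = 13 + \left(- \frac{3}{2} + 129\right) = 13 + \frac{255}{2} = \frac{281}{2}$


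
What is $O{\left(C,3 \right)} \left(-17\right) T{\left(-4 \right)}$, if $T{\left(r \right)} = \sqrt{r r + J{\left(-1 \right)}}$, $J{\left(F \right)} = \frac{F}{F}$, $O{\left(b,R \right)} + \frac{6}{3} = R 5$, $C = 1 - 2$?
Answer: $- 221 \sqrt{17} \approx -911.21$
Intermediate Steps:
$C = -1$
$O{\left(b,R \right)} = -2 + 5 R$ ($O{\left(b,R \right)} = -2 + R 5 = -2 + 5 R$)
$J{\left(F \right)} = 1$
$T{\left(r \right)} = \sqrt{1 + r^{2}}$ ($T{\left(r \right)} = \sqrt{r r + 1} = \sqrt{r^{2} + 1} = \sqrt{1 + r^{2}}$)
$O{\left(C,3 \right)} \left(-17\right) T{\left(-4 \right)} = \left(-2 + 5 \cdot 3\right) \left(-17\right) \sqrt{1 + \left(-4\right)^{2}} = \left(-2 + 15\right) \left(-17\right) \sqrt{1 + 16} = 13 \left(-17\right) \sqrt{17} = - 221 \sqrt{17}$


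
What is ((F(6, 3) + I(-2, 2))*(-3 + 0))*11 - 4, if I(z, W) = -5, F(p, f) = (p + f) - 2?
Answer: -70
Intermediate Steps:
F(p, f) = -2 + f + p (F(p, f) = (f + p) - 2 = -2 + f + p)
((F(6, 3) + I(-2, 2))*(-3 + 0))*11 - 4 = (((-2 + 3 + 6) - 5)*(-3 + 0))*11 - 4 = ((7 - 5)*(-3))*11 - 4 = (2*(-3))*11 - 4 = -6*11 - 4 = -66 - 4 = -70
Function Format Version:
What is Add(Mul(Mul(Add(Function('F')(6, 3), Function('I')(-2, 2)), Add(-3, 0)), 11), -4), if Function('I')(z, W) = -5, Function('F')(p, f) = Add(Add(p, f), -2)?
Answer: -70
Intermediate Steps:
Function('F')(p, f) = Add(-2, f, p) (Function('F')(p, f) = Add(Add(f, p), -2) = Add(-2, f, p))
Add(Mul(Mul(Add(Function('F')(6, 3), Function('I')(-2, 2)), Add(-3, 0)), 11), -4) = Add(Mul(Mul(Add(Add(-2, 3, 6), -5), Add(-3, 0)), 11), -4) = Add(Mul(Mul(Add(7, -5), -3), 11), -4) = Add(Mul(Mul(2, -3), 11), -4) = Add(Mul(-6, 11), -4) = Add(-66, -4) = -70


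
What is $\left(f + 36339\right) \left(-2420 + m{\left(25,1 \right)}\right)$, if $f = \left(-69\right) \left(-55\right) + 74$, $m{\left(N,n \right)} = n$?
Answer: $-97263152$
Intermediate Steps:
$f = 3869$ ($f = 3795 + 74 = 3869$)
$\left(f + 36339\right) \left(-2420 + m{\left(25,1 \right)}\right) = \left(3869 + 36339\right) \left(-2420 + 1\right) = 40208 \left(-2419\right) = -97263152$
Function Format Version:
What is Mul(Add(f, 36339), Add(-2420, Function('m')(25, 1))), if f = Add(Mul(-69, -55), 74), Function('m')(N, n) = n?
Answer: -97263152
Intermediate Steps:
f = 3869 (f = Add(3795, 74) = 3869)
Mul(Add(f, 36339), Add(-2420, Function('m')(25, 1))) = Mul(Add(3869, 36339), Add(-2420, 1)) = Mul(40208, -2419) = -97263152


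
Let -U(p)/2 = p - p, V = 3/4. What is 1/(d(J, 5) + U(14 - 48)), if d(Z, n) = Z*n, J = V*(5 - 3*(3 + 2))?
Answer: -2/75 ≈ -0.026667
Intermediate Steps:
V = ¾ (V = 3*(¼) = ¾ ≈ 0.75000)
J = -15/2 (J = 3*(5 - 3*(3 + 2))/4 = 3*(5 - 3*5)/4 = 3*(5 - 15)/4 = (¾)*(-10) = -15/2 ≈ -7.5000)
U(p) = 0 (U(p) = -2*(p - p) = -2*0 = 0)
1/(d(J, 5) + U(14 - 48)) = 1/(-15/2*5 + 0) = 1/(-75/2 + 0) = 1/(-75/2) = -2/75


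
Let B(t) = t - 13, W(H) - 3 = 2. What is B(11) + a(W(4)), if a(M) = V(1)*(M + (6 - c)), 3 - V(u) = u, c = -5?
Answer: 30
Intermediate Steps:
V(u) = 3 - u
W(H) = 5 (W(H) = 3 + 2 = 5)
B(t) = -13 + t
a(M) = 22 + 2*M (a(M) = (3 - 1*1)*(M + (6 - 1*(-5))) = (3 - 1)*(M + (6 + 5)) = 2*(M + 11) = 2*(11 + M) = 22 + 2*M)
B(11) + a(W(4)) = (-13 + 11) + (22 + 2*5) = -2 + (22 + 10) = -2 + 32 = 30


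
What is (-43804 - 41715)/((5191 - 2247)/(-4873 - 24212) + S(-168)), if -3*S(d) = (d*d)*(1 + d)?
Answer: -2487320115/45696487616 ≈ -0.054431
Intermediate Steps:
S(d) = -d²*(1 + d)/3 (S(d) = -d*d*(1 + d)/3 = -d²*(1 + d)/3)
(-43804 - 41715)/((5191 - 2247)/(-4873 - 24212) + S(-168)) = (-43804 - 41715)/((5191 - 2247)/(-4873 - 24212) + (⅓)*(-168)²*(-1 - 1*(-168))) = -85519/(2944/(-29085) + (⅓)*28224*(-1 + 168)) = -85519/(2944*(-1/29085) + (⅓)*28224*167) = -85519/(-2944/29085 + 1571136) = -85519/45696487616/29085 = -85519*29085/45696487616 = -2487320115/45696487616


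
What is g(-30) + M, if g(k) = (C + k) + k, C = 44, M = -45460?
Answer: -45476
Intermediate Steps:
g(k) = 44 + 2*k (g(k) = (44 + k) + k = 44 + 2*k)
g(-30) + M = (44 + 2*(-30)) - 45460 = (44 - 60) - 45460 = -16 - 45460 = -45476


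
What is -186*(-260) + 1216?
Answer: 49576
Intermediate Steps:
-186*(-260) + 1216 = 48360 + 1216 = 49576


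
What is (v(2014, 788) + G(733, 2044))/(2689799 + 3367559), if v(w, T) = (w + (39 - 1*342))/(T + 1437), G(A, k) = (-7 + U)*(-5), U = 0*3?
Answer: 39793/6738810775 ≈ 5.9051e-6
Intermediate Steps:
U = 0
G(A, k) = 35 (G(A, k) = (-7 + 0)*(-5) = -7*(-5) = 35)
v(w, T) = (-303 + w)/(1437 + T) (v(w, T) = (w + (39 - 342))/(1437 + T) = (w - 303)/(1437 + T) = (-303 + w)/(1437 + T))
(v(2014, 788) + G(733, 2044))/(2689799 + 3367559) = ((-303 + 2014)/(1437 + 788) + 35)/(2689799 + 3367559) = (1711/2225 + 35)/6057358 = ((1/2225)*1711 + 35)*(1/6057358) = (1711/2225 + 35)*(1/6057358) = (79586/2225)*(1/6057358) = 39793/6738810775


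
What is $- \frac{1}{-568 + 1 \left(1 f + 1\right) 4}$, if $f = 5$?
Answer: $\frac{1}{544} \approx 0.0018382$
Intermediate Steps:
$- \frac{1}{-568 + 1 \left(1 f + 1\right) 4} = - \frac{1}{-568 + 1 \left(1 \cdot 5 + 1\right) 4} = - \frac{1}{-568 + 1 \left(5 + 1\right) 4} = - \frac{1}{-568 + 1 \cdot 6 \cdot 4} = - \frac{1}{-568 + 6 \cdot 4} = - \frac{1}{-568 + 24} = - \frac{1}{-544} = \left(-1\right) \left(- \frac{1}{544}\right) = \frac{1}{544}$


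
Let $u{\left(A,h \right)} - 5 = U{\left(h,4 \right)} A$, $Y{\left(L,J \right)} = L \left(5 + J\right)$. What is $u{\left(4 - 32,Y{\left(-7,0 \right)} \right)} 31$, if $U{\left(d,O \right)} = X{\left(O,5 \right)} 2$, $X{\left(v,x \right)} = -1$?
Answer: $1891$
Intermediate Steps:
$U{\left(d,O \right)} = -2$ ($U{\left(d,O \right)} = \left(-1\right) 2 = -2$)
$u{\left(A,h \right)} = 5 - 2 A$
$u{\left(4 - 32,Y{\left(-7,0 \right)} \right)} 31 = \left(5 - 2 \left(4 - 32\right)\right) 31 = \left(5 - -56\right) 31 = \left(5 + 56\right) 31 = 61 \cdot 31 = 1891$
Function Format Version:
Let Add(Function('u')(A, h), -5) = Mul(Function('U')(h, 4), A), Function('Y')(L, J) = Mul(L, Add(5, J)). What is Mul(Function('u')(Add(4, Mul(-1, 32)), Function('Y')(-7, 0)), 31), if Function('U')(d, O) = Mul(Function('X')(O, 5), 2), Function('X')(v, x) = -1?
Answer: 1891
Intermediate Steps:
Function('U')(d, O) = -2 (Function('U')(d, O) = Mul(-1, 2) = -2)
Function('u')(A, h) = Add(5, Mul(-2, A))
Mul(Function('u')(Add(4, Mul(-1, 32)), Function('Y')(-7, 0)), 31) = Mul(Add(5, Mul(-2, Add(4, Mul(-1, 32)))), 31) = Mul(Add(5, Mul(-2, Add(4, -32))), 31) = Mul(Add(5, Mul(-2, -28)), 31) = Mul(Add(5, 56), 31) = Mul(61, 31) = 1891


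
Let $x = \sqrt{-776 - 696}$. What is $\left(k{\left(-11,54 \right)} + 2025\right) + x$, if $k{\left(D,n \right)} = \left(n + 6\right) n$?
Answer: $5265 + 8 i \sqrt{23} \approx 5265.0 + 38.367 i$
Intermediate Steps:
$k{\left(D,n \right)} = n \left(6 + n\right)$ ($k{\left(D,n \right)} = \left(6 + n\right) n = n \left(6 + n\right)$)
$x = 8 i \sqrt{23}$ ($x = \sqrt{-1472} = 8 i \sqrt{23} \approx 38.367 i$)
$\left(k{\left(-11,54 \right)} + 2025\right) + x = \left(54 \left(6 + 54\right) + 2025\right) + 8 i \sqrt{23} = \left(54 \cdot 60 + 2025\right) + 8 i \sqrt{23} = \left(3240 + 2025\right) + 8 i \sqrt{23} = 5265 + 8 i \sqrt{23}$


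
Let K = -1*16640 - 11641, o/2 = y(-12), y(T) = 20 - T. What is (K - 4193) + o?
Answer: -32410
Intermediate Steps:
o = 64 (o = 2*(20 - 1*(-12)) = 2*(20 + 12) = 2*32 = 64)
K = -28281 (K = -16640 - 11641 = -28281)
(K - 4193) + o = (-28281 - 4193) + 64 = -32474 + 64 = -32410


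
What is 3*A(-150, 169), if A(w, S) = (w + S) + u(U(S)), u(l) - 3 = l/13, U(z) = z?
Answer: 105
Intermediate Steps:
u(l) = 3 + l/13
A(w, S) = 3 + w + 14*S/13 (A(w, S) = (w + S) + (3 + S/13) = (S + w) + (3 + S/13) = 3 + w + 14*S/13)
3*A(-150, 169) = 3*(3 - 150 + (14/13)*169) = 3*(3 - 150 + 182) = 3*35 = 105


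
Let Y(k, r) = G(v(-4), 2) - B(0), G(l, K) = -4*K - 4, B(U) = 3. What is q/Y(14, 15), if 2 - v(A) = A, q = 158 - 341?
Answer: 61/5 ≈ 12.200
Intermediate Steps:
q = -183
v(A) = 2 - A
G(l, K) = -4 - 4*K
Y(k, r) = -15 (Y(k, r) = (-4 - 4*2) - 1*3 = (-4 - 8) - 3 = -12 - 3 = -15)
q/Y(14, 15) = -183/(-15) = -183*(-1/15) = 61/5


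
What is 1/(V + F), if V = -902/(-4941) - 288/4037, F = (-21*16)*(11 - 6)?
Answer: -19946817/33508434194 ≈ -0.00059528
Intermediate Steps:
F = -1680 (F = -336*5 = -1680)
V = 2218366/19946817 (V = -902*(-1/4941) - 288*1/4037 = 902/4941 - 288/4037 = 2218366/19946817 ≈ 0.11121)
1/(V + F) = 1/(2218366/19946817 - 1680) = 1/(-33508434194/19946817) = -19946817/33508434194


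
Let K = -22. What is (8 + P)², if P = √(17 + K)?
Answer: (8 + I*√5)² ≈ 59.0 + 35.777*I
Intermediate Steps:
P = I*√5 (P = √(17 - 22) = √(-5) = I*√5 ≈ 2.2361*I)
(8 + P)² = (8 + I*√5)²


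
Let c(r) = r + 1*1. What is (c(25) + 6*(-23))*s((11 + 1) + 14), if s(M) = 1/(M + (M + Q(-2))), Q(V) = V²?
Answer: -2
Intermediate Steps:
c(r) = 1 + r (c(r) = r + 1 = 1 + r)
s(M) = 1/(4 + 2*M) (s(M) = 1/(M + (M + (-2)²)) = 1/(M + (M + 4)) = 1/(M + (4 + M)) = 1/(4 + 2*M))
(c(25) + 6*(-23))*s((11 + 1) + 14) = ((1 + 25) + 6*(-23))*(1/(2*(2 + ((11 + 1) + 14)))) = (26 - 138)*(1/(2*(2 + (12 + 14)))) = -56/(2 + 26) = -56/28 = -112*1/56 = -2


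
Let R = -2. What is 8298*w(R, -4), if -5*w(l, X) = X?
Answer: 33192/5 ≈ 6638.4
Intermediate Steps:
w(l, X) = -X/5
8298*w(R, -4) = 8298*(-⅕*(-4)) = 8298*(⅘) = 33192/5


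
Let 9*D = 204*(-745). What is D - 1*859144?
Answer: -2628092/3 ≈ -8.7603e+5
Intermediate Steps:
D = -50660/3 (D = (204*(-745))/9 = (⅑)*(-151980) = -50660/3 ≈ -16887.)
D - 1*859144 = -50660/3 - 1*859144 = -50660/3 - 859144 = -2628092/3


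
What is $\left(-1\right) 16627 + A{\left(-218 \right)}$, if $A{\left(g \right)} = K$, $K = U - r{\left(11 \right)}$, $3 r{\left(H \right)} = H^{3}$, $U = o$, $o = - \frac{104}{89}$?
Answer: $- \frac{4558180}{267} \approx -17072.0$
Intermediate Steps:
$o = - \frac{104}{89}$ ($o = \left(-104\right) \frac{1}{89} = - \frac{104}{89} \approx -1.1685$)
$U = - \frac{104}{89} \approx -1.1685$
$r{\left(H \right)} = \frac{H^{3}}{3}$
$K = - \frac{118771}{267}$ ($K = - \frac{104}{89} - \frac{11^{3}}{3} = - \frac{104}{89} - \frac{1}{3} \cdot 1331 = - \frac{104}{89} - \frac{1331}{3} = - \frac{118771}{267} \approx -444.83$)
$A{\left(g \right)} = - \frac{118771}{267}$
$\left(-1\right) 16627 + A{\left(-218 \right)} = \left(-1\right) 16627 - \frac{118771}{267} = -16627 - \frac{118771}{267} = - \frac{4558180}{267}$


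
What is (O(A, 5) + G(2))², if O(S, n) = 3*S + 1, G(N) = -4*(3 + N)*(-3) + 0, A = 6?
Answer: 6241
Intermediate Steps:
G(N) = 36 + 12*N (G(N) = (-12 - 4*N)*(-3) + 0 = (36 + 12*N) + 0 = 36 + 12*N)
O(S, n) = 1 + 3*S
(O(A, 5) + G(2))² = ((1 + 3*6) + (36 + 12*2))² = ((1 + 18) + (36 + 24))² = (19 + 60)² = 79² = 6241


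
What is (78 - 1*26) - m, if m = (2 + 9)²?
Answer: -69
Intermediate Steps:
m = 121 (m = 11² = 121)
(78 - 1*26) - m = (78 - 1*26) - 1*121 = (78 - 26) - 121 = 52 - 121 = -69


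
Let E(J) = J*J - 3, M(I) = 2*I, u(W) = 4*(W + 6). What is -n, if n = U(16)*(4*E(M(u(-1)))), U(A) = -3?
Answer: 19164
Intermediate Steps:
u(W) = 24 + 4*W (u(W) = 4*(6 + W) = 24 + 4*W)
E(J) = -3 + J**2 (E(J) = J**2 - 3 = -3 + J**2)
n = -19164 (n = -12*(-3 + (2*(24 + 4*(-1)))**2) = -12*(-3 + (2*(24 - 4))**2) = -12*(-3 + (2*20)**2) = -12*(-3 + 40**2) = -12*(-3 + 1600) = -12*1597 = -3*6388 = -19164)
-n = -1*(-19164) = 19164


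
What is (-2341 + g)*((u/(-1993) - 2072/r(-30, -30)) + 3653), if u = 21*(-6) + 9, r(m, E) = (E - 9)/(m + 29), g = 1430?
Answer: -254908547978/77727 ≈ -3.2795e+6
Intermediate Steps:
r(m, E) = (-9 + E)/(29 + m)
u = -117 (u = -126 + 9 = -117)
(-2341 + g)*((u/(-1993) - 2072/r(-30, -30)) + 3653) = (-2341 + 1430)*((-117/(-1993) - 2072*(29 - 30)/(-9 - 30)) + 3653) = -911*((-117*(-1/1993) - 2072/(-39/(-1))) + 3653) = -911*((117/1993 - 2072/((-1*(-39)))) + 3653) = -911*((117/1993 - 2072/39) + 3653) = -911*(-4124933/77727 + 3653) = -911*279811798/77727 = -254908547978/77727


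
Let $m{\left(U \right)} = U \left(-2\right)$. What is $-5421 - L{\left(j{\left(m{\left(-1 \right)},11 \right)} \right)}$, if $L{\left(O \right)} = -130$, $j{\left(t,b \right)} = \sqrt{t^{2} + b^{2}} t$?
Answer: $-5291$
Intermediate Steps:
$m{\left(U \right)} = - 2 U$
$j{\left(t,b \right)} = t \sqrt{b^{2} + t^{2}}$ ($j{\left(t,b \right)} = \sqrt{b^{2} + t^{2}} t = t \sqrt{b^{2} + t^{2}}$)
$-5421 - L{\left(j{\left(m{\left(-1 \right)},11 \right)} \right)} = -5421 - -130 = -5421 + 130 = -5291$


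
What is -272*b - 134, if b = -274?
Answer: 74394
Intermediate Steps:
-272*b - 134 = -272*(-274) - 134 = 74528 - 134 = 74394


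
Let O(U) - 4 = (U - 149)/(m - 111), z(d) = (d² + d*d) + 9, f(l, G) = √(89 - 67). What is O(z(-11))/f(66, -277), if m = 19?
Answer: 133*√22/1012 ≈ 0.61643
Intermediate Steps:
f(l, G) = √22
z(d) = 9 + 2*d² (z(d) = (d² + d²) + 9 = 2*d² + 9 = 9 + 2*d²)
O(U) = 517/92 - U/92 (O(U) = 4 + (U - 149)/(19 - 111) = 4 + (-149 + U)/(-92) = 4 + (-149 + U)*(-1/92) = 4 + (149/92 - U/92) = 517/92 - U/92)
O(z(-11))/f(66, -277) = (517/92 - (9 + 2*(-11)²)/92)/(√22) = (517/92 - (9 + 2*121)/92)*(√22/22) = (517/92 - (9 + 242)/92)*(√22/22) = (517/92 - 1/92*251)*(√22/22) = (517/92 - 251/92)*(√22/22) = 133*(√22/22)/46 = 133*√22/1012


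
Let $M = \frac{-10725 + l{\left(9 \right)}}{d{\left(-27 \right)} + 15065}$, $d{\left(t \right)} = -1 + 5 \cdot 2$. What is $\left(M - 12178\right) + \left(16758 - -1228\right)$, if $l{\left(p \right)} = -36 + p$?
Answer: $\frac{43769520}{7537} \approx 5807.3$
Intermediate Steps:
$d{\left(t \right)} = 9$ ($d{\left(t \right)} = -1 + 10 = 9$)
$M = - \frac{5376}{7537}$ ($M = \frac{-10725 + \left(-36 + 9\right)}{9 + 15065} = \frac{-10725 - 27}{15074} = \left(-10752\right) \frac{1}{15074} = - \frac{5376}{7537} \approx -0.71328$)
$\left(M - 12178\right) + \left(16758 - -1228\right) = \left(- \frac{5376}{7537} - 12178\right) + \left(16758 - -1228\right) = \left(- \frac{5376}{7537} + \left(-16398 + 4220\right)\right) + \left(16758 + 1228\right) = \left(- \frac{5376}{7537} - 12178\right) + 17986 = - \frac{91790962}{7537} + 17986 = \frac{43769520}{7537}$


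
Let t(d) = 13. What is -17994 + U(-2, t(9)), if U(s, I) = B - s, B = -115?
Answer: -18107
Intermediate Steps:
U(s, I) = -115 - s
-17994 + U(-2, t(9)) = -17994 + (-115 - 1*(-2)) = -17994 + (-115 + 2) = -17994 - 113 = -18107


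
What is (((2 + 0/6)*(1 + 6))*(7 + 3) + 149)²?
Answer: 83521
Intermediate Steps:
(((2 + 0/6)*(1 + 6))*(7 + 3) + 149)² = (((2 + 0*(⅙))*7)*10 + 149)² = (((2 + 0)*7)*10 + 149)² = ((2*7)*10 + 149)² = (14*10 + 149)² = (140 + 149)² = 289² = 83521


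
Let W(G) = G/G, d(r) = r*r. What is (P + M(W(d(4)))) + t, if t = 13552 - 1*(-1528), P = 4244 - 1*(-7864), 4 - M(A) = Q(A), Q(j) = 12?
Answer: 27180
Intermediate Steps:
d(r) = r²
W(G) = 1
M(A) = -8 (M(A) = 4 - 1*12 = 4 - 12 = -8)
P = 12108 (P = 4244 + 7864 = 12108)
t = 15080 (t = 13552 + 1528 = 15080)
(P + M(W(d(4)))) + t = (12108 - 8) + 15080 = 12100 + 15080 = 27180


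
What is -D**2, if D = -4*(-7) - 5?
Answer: -529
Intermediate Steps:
D = 23 (D = 28 - 5 = 23)
-D**2 = -1*23**2 = -1*529 = -529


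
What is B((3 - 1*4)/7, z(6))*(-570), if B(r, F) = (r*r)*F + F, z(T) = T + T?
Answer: -342000/49 ≈ -6979.6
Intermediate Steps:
z(T) = 2*T
B(r, F) = F + F*r² (B(r, F) = r²*F + F = F*r² + F = F + F*r²)
B((3 - 1*4)/7, z(6))*(-570) = ((2*6)*(1 + ((3 - 1*4)/7)²))*(-570) = (12*(1 + ((3 - 4)*(⅐))²))*(-570) = (12*(1 + (-1*⅐)²))*(-570) = (12*(1 + (-⅐)²))*(-570) = (12*(1 + 1/49))*(-570) = (12*(50/49))*(-570) = (600/49)*(-570) = -342000/49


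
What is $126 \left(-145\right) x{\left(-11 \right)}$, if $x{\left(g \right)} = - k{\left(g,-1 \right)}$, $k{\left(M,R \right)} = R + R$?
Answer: $-36540$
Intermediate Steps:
$k{\left(M,R \right)} = 2 R$
$x{\left(g \right)} = 2$ ($x{\left(g \right)} = - 2 \left(-1\right) = \left(-1\right) \left(-2\right) = 2$)
$126 \left(-145\right) x{\left(-11 \right)} = 126 \left(-145\right) 2 = \left(-18270\right) 2 = -36540$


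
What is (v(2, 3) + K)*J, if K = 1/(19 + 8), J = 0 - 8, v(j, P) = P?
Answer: -656/27 ≈ -24.296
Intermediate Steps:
J = -8
K = 1/27 ≈ 0.037037
(v(2, 3) + K)*J = (3 + 1/27)*(-8) = (82/27)*(-8) = -656/27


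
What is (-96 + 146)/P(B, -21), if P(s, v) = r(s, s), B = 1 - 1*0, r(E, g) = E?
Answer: 50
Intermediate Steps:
B = 1 (B = 1 + 0 = 1)
P(s, v) = s
(-96 + 146)/P(B, -21) = (-96 + 146)/1 = 1*50 = 50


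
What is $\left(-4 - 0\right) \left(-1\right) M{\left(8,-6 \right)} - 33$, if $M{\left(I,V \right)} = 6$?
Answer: $-9$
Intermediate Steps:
$\left(-4 - 0\right) \left(-1\right) M{\left(8,-6 \right)} - 33 = \left(-4 - 0\right) \left(-1\right) 6 - 33 = \left(-4 + 0\right) \left(-1\right) 6 - 33 = \left(-4\right) \left(-1\right) 6 - 33 = 4 \cdot 6 - 33 = 24 - 33 = -9$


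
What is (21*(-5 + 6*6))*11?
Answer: 7161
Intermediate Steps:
(21*(-5 + 6*6))*11 = (21*(-5 + 36))*11 = (21*31)*11 = 651*11 = 7161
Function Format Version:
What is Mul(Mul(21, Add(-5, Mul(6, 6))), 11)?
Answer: 7161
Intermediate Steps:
Mul(Mul(21, Add(-5, Mul(6, 6))), 11) = Mul(Mul(21, Add(-5, 36)), 11) = Mul(Mul(21, 31), 11) = Mul(651, 11) = 7161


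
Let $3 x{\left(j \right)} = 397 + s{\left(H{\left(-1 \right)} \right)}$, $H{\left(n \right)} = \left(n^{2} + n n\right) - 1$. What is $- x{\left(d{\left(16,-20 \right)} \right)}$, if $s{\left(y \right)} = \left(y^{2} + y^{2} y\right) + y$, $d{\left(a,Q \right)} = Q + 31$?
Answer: $- \frac{400}{3} \approx -133.33$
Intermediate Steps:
$H{\left(n \right)} = -1 + 2 n^{2}$ ($H{\left(n \right)} = \left(n^{2} + n^{2}\right) - 1 = 2 n^{2} - 1 = -1 + 2 n^{2}$)
$d{\left(a,Q \right)} = 31 + Q$
$s{\left(y \right)} = y + y^{2} + y^{3}$ ($s{\left(y \right)} = \left(y^{2} + y^{3}\right) + y = y + y^{2} + y^{3}$)
$x{\left(j \right)} = \frac{400}{3}$ ($x{\left(j \right)} = \frac{397 + \left(-1 + 2 \left(-1\right)^{2}\right) \left(1 - \left(1 - 2 \left(-1\right)^{2}\right) + \left(-1 + 2 \left(-1\right)^{2}\right)^{2}\right)}{3} = \frac{397 + \left(-1 + 2 \cdot 1\right) \left(1 + \left(-1 + 2 \cdot 1\right) + \left(-1 + 2 \cdot 1\right)^{2}\right)}{3} = \frac{397 + \left(-1 + 2\right) \left(1 + \left(-1 + 2\right) + \left(-1 + 2\right)^{2}\right)}{3} = \frac{397 + 1 \left(1 + 1 + 1^{2}\right)}{3} = \frac{397 + 1 \left(1 + 1 + 1\right)}{3} = \frac{397 + 1 \cdot 3}{3} = \frac{397 + 3}{3} = \frac{1}{3} \cdot 400 = \frac{400}{3}$)
$- x{\left(d{\left(16,-20 \right)} \right)} = \left(-1\right) \frac{400}{3} = - \frac{400}{3}$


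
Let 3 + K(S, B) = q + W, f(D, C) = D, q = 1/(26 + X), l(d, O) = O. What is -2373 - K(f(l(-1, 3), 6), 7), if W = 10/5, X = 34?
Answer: -142321/60 ≈ -2372.0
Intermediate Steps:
W = 2 (W = 10*(1/5) = 2)
q = 1/60 (q = 1/(26 + 34) = 1/60 ≈ 0.016667)
K(S, B) = -59/60 (K(S, B) = -3 + (1/60 + 2) = -3 + 121/60 = -59/60)
-2373 - K(f(l(-1, 3), 6), 7) = -2373 - 1*(-59/60) = -2373 + 59/60 = -142321/60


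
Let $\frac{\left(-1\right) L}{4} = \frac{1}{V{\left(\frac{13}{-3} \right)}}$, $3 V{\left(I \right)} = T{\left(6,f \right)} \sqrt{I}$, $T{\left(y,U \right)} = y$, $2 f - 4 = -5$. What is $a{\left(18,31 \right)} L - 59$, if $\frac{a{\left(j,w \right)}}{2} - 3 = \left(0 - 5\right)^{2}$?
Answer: $-59 + \frac{112 i \sqrt{39}}{13} \approx -59.0 + 53.803 i$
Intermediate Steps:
$f = - \frac{1}{2}$ ($f = 2 + \frac{1}{2} \left(-5\right) = 2 - \frac{5}{2} = - \frac{1}{2} \approx -0.5$)
$a{\left(j,w \right)} = 56$ ($a{\left(j,w \right)} = 6 + 2 \left(0 - 5\right)^{2} = 6 + 2 \left(-5\right)^{2} = 6 + 2 \cdot 25 = 6 + 50 = 56$)
$V{\left(I \right)} = 2 \sqrt{I}$ ($V{\left(I \right)} = \frac{6 \sqrt{I}}{3} = 2 \sqrt{I}$)
$L = \frac{2 i \sqrt{39}}{13}$ ($L = - \frac{4}{2 \sqrt{\frac{13}{-3}}} = - \frac{4}{2 \sqrt{13 \left(- \frac{1}{3}\right)}} = - \frac{4}{2 \sqrt{- \frac{13}{3}}} = - \frac{4}{2 \frac{i \sqrt{39}}{3}} = - \frac{4}{\frac{2}{3} i \sqrt{39}} = - 4 \left(- \frac{i \sqrt{39}}{26}\right) = \frac{2 i \sqrt{39}}{13} \approx 0.96077 i$)
$a{\left(18,31 \right)} L - 59 = 56 \frac{2 i \sqrt{39}}{13} - 59 = \frac{112 i \sqrt{39}}{13} - 59 = -59 + \frac{112 i \sqrt{39}}{13}$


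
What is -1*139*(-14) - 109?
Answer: 1837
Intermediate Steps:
-1*139*(-14) - 109 = -139*(-14) - 109 = 1946 - 109 = 1837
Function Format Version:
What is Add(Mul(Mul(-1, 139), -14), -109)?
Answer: 1837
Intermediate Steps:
Add(Mul(Mul(-1, 139), -14), -109) = Add(Mul(-139, -14), -109) = Add(1946, -109) = 1837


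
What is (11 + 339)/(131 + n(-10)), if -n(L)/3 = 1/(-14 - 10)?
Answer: 2800/1049 ≈ 2.6692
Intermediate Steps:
n(L) = 1/8 (n(L) = -3/(-14 - 10) = -3/(-24) = -3*(-1/24) = 1/8)
(11 + 339)/(131 + n(-10)) = (11 + 339)/(131 + 1/8) = 350/(1049/8) = 350*(8/1049) = 2800/1049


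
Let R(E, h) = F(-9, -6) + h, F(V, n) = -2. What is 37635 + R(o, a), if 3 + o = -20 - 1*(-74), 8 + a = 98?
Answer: 37723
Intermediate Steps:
a = 90 (a = -8 + 98 = 90)
o = 51 (o = -3 + (-20 - 1*(-74)) = -3 + (-20 + 74) = -3 + 54 = 51)
R(E, h) = -2 + h
37635 + R(o, a) = 37635 + (-2 + 90) = 37635 + 88 = 37723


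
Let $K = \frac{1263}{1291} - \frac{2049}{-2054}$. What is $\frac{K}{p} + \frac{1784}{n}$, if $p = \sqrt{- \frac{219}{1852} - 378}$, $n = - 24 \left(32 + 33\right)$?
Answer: $- \frac{223}{195} - \frac{1746487 i \sqrt{12969093}}{61897634045} \approx -1.1436 - 0.10161 i$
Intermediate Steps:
$K = \frac{5239461}{2651714}$ ($K = 1263 \cdot \frac{1}{1291} - - \frac{2049}{2054} = \frac{1263}{1291} + \frac{2049}{2054} = \frac{5239461}{2651714} \approx 1.9759$)
$n = -1560$ ($n = \left(-24\right) 65 = -1560$)
$p = \frac{5 i \sqrt{12969093}}{926}$ ($p = \sqrt{\left(-219\right) \frac{1}{1852} - 378} = \sqrt{- \frac{219}{1852} - 378} = \sqrt{- \frac{700275}{1852}} = \frac{5 i \sqrt{12969093}}{926} \approx 19.445 i$)
$\frac{K}{p} + \frac{1784}{n} = \frac{5239461}{2651714 \frac{5 i \sqrt{12969093}}{926}} + \frac{1784}{-1560} = \frac{5239461 \left(- \frac{2 i \sqrt{12969093}}{140055}\right)}{2651714} + 1784 \left(- \frac{1}{1560}\right) = - \frac{1746487 i \sqrt{12969093}}{61897634045} - \frac{223}{195} = - \frac{223}{195} - \frac{1746487 i \sqrt{12969093}}{61897634045}$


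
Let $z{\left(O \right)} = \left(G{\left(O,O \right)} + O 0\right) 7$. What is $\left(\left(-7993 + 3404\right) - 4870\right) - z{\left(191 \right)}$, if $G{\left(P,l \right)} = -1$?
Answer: $-9452$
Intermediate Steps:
$z{\left(O \right)} = -7$ ($z{\left(O \right)} = \left(-1 + O 0\right) 7 = \left(-1 + 0\right) 7 = \left(-1\right) 7 = -7$)
$\left(\left(-7993 + 3404\right) - 4870\right) - z{\left(191 \right)} = \left(\left(-7993 + 3404\right) - 4870\right) - -7 = \left(-4589 - 4870\right) + 7 = -9459 + 7 = -9452$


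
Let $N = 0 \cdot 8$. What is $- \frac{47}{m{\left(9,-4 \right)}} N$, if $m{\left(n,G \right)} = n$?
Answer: $0$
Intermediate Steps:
$N = 0$
$- \frac{47}{m{\left(9,-4 \right)}} N = - \frac{47}{9} \cdot 0 = \left(-47\right) \frac{1}{9} \cdot 0 = \left(- \frac{47}{9}\right) 0 = 0$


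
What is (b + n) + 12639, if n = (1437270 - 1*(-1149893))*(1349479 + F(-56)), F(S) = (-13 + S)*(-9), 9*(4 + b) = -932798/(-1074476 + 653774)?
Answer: 6612669554200272064/1893159 ≈ 3.4929e+12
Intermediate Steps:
b = -7106237/1893159 (b = -4 + (-932798/(-1074476 + 653774))/9 = -4 + (-932798/(-420702))/9 = -4 + (-932798*(-1/420702))/9 = -4 + (1/9)*(466399/210351) = -4 + 466399/1893159 = -7106237/1893159 ≈ -3.7536)
F(S) = 117 - 9*S
n = 3492928766300 (n = (1437270 - 1*(-1149893))*(1349479 + (117 - 9*(-56))) = (1437270 + 1149893)*(1349479 + (117 + 504)) = 2587163*(1349479 + 621) = 2587163*1350100 = 3492928766300)
(b + n) + 12639 = (-7106237/1893159 + 3492928766300) + 12639 = 6612669530272635463/1893159 + 12639 = 6612669554200272064/1893159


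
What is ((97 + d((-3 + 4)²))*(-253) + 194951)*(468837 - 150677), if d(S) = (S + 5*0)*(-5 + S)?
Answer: 54539623520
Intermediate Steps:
d(S) = S*(-5 + S) (d(S) = (S + 0)*(-5 + S) = S*(-5 + S))
((97 + d((-3 + 4)²))*(-253) + 194951)*(468837 - 150677) = ((97 + (-3 + 4)²*(-5 + (-3 + 4)²))*(-253) + 194951)*(468837 - 150677) = ((97 + 1²*(-5 + 1²))*(-253) + 194951)*318160 = ((97 + 1*(-5 + 1))*(-253) + 194951)*318160 = ((97 + 1*(-4))*(-253) + 194951)*318160 = ((97 - 4)*(-253) + 194951)*318160 = (93*(-253) + 194951)*318160 = (-23529 + 194951)*318160 = 171422*318160 = 54539623520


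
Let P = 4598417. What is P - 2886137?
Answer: 1712280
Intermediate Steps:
P - 2886137 = 4598417 - 2886137 = 1712280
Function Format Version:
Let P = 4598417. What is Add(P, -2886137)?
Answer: 1712280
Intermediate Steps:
Add(P, -2886137) = Add(4598417, -2886137) = 1712280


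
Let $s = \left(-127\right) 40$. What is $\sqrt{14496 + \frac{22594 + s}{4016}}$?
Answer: $\frac{5 \sqrt{584663838}}{1004} \approx 120.42$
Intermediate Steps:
$s = -5080$
$\sqrt{14496 + \frac{22594 + s}{4016}} = \sqrt{14496 + \frac{22594 - 5080}{4016}} = \sqrt{14496 + 17514 \cdot \frac{1}{4016}} = \sqrt{14496 + \frac{8757}{2008}} = \sqrt{\frac{29116725}{2008}} = \frac{5 \sqrt{584663838}}{1004}$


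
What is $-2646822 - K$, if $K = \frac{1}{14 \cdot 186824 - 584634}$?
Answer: $- \frac{5375436093445}{2030902} \approx -2.6468 \cdot 10^{6}$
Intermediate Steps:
$K = \frac{1}{2030902}$ ($K = \frac{1}{2615536 - 584634} = \frac{1}{2030902} \approx 4.9239 \cdot 10^{-7}$)
$-2646822 - K = -2646822 - \frac{1}{2030902} = - \frac{5375436093445}{2030902}$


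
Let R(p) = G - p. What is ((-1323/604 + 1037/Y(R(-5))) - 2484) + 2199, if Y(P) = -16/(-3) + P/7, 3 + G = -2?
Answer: -224091/2416 ≈ -92.753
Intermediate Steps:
G = -5 (G = -3 - 2 = -5)
R(p) = -5 - p
Y(P) = 16/3 + P/7 (Y(P) = -16*(-⅓) + P*(⅐) = 16/3 + P/7)
((-1323/604 + 1037/Y(R(-5))) - 2484) + 2199 = ((-1323/604 + 1037/(16/3 + (-5 - 1*(-5))/7)) - 2484) + 2199 = ((-1323*1/604 + 1037/(16/3 + (-5 + 5)/7)) - 2484) + 2199 = ((-1323/604 + 1037/(16/3 + (⅐)*0)) - 2484) + 2199 = ((-1323/604 + 1037/(16/3 + 0)) - 2484) + 2199 = ((-1323/604 + 1037/(16/3)) - 2484) + 2199 = ((-1323/604 + 1037*(3/16)) - 2484) + 2199 = ((-1323/604 + 3111/16) - 2484) + 2199 = (464469/2416 - 2484) + 2199 = -5536875/2416 + 2199 = -224091/2416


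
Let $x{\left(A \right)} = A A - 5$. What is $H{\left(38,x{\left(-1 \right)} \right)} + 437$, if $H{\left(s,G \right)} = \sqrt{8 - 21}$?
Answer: $437 + i \sqrt{13} \approx 437.0 + 3.6056 i$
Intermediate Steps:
$x{\left(A \right)} = -5 + A^{2}$ ($x{\left(A \right)} = A^{2} - 5 = -5 + A^{2}$)
$H{\left(s,G \right)} = i \sqrt{13}$ ($H{\left(s,G \right)} = \sqrt{-13} = i \sqrt{13}$)
$H{\left(38,x{\left(-1 \right)} \right)} + 437 = i \sqrt{13} + 437 = 437 + i \sqrt{13}$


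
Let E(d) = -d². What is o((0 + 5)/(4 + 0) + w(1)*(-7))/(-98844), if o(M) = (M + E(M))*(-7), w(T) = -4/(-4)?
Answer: -1449/527168 ≈ -0.0027486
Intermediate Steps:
w(T) = 1 (w(T) = -4*(-¼) = 1)
o(M) = -7*M + 7*M² (o(M) = (M - M²)*(-7) = -7*M + 7*M²)
o((0 + 5)/(4 + 0) + w(1)*(-7))/(-98844) = (7*((0 + 5)/(4 + 0) + 1*(-7))*(-1 + ((0 + 5)/(4 + 0) + 1*(-7))))/(-98844) = (7*(5/4 - 7)*(-1 + (5/4 - 7)))*(-1/98844) = (7*(-23/4)*(-1 - 23/4))*(-1/98844) = (7*(-23/4)*(-27/4))*(-1/98844) = (4347/16)*(-1/98844) = -1449/527168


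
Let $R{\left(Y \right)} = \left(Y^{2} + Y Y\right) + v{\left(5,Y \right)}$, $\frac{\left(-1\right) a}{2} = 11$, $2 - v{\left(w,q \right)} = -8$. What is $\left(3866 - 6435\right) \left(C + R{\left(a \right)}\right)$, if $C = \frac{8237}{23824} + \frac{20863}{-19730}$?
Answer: $- \frac{590063270363301}{235023760} \approx -2.5107 \cdot 10^{6}$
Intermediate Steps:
$C = - \frac{167262051}{235023760}$ ($C = 8237 \cdot \frac{1}{23824} + 20863 \left(- \frac{1}{19730}\right) = \frac{8237}{23824} - \frac{20863}{19730} = - \frac{167262051}{235023760} \approx -0.71168$)
$v{\left(w,q \right)} = 10$ ($v{\left(w,q \right)} = 2 - -8 = 2 + 8 = 10$)
$a = -22$ ($a = \left(-2\right) 11 = -22$)
$R{\left(Y \right)} = 10 + 2 Y^{2}$ ($R{\left(Y \right)} = \left(Y^{2} + Y Y\right) + 10 = \left(Y^{2} + Y^{2}\right) + 10 = 2 Y^{2} + 10 = 10 + 2 Y^{2}$)
$\left(3866 - 6435\right) \left(C + R{\left(a \right)}\right) = \left(3866 - 6435\right) \left(- \frac{167262051}{235023760} + \left(10 + 2 \left(-22\right)^{2}\right)\right) = - 2569 \left(- \frac{167262051}{235023760} + \left(10 + 2 \cdot 484\right)\right) = - 2569 \left(- \frac{167262051}{235023760} + \left(10 + 968\right)\right) = - 2569 \left(- \frac{167262051}{235023760} + 978\right) = \left(-2569\right) \frac{229685975229}{235023760} = - \frac{590063270363301}{235023760}$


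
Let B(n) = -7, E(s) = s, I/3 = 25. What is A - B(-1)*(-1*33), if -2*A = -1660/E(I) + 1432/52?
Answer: -45572/195 ≈ -233.70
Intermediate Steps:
I = 75 (I = 3*25 = 75)
A = -527/195 (A = -(-1660/75 + 1432/52)/2 = -(-1660*1/75 + 1432*(1/52))/2 = -(-332/15 + 358/13)/2 = -½*1054/195 = -527/195 ≈ -2.7026)
A - B(-1)*(-1*33) = -527/195 - (-7)*(-1*33) = -527/195 - (-7)*(-33) = -527/195 - 1*231 = -527/195 - 231 = -45572/195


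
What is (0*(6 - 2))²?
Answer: 0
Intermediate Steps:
(0*(6 - 2))² = (0*4)² = 0² = 0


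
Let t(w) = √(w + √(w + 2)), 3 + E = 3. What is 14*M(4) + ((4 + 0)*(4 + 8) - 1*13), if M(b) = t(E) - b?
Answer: -21 + 14*2^(¼) ≈ -4.3511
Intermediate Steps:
E = 0 (E = -3 + 3 = 0)
t(w) = √(w + √(2 + w))
M(b) = 2^(¼) - b (M(b) = √(0 + √(2 + 0)) - b = √(0 + √2) - b = √(√2) - b = 2^(¼) - b)
14*M(4) + ((4 + 0)*(4 + 8) - 1*13) = 14*(2^(¼) - 1*4) + ((4 + 0)*(4 + 8) - 1*13) = 14*(2^(¼) - 4) + (4*12 - 13) = 14*(-4 + 2^(¼)) + (48 - 13) = (-56 + 14*2^(¼)) + 35 = -21 + 14*2^(¼)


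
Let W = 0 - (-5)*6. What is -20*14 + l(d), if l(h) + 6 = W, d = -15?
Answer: -256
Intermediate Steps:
W = 30 (W = 0 - 1*(-30) = 0 + 30 = 30)
l(h) = 24 (l(h) = -6 + 30 = 24)
-20*14 + l(d) = -20*14 + 24 = -280 + 24 = -256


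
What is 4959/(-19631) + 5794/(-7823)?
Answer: -152536271/153573313 ≈ -0.99325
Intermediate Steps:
4959/(-19631) + 5794/(-7823) = 4959*(-1/19631) + 5794*(-1/7823) = -4959/19631 - 5794/7823 = -152536271/153573313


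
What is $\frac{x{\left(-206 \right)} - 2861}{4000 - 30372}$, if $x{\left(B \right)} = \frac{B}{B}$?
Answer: $\frac{715}{6593} \approx 0.10845$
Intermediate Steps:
$x{\left(B \right)} = 1$
$\frac{x{\left(-206 \right)} - 2861}{4000 - 30372} = \frac{1 - 2861}{4000 - 30372} = - \frac{2860}{-26372} = \left(-2860\right) \left(- \frac{1}{26372}\right) = \frac{715}{6593}$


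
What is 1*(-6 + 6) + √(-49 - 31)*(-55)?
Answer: -220*I*√5 ≈ -491.94*I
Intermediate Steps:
1*(-6 + 6) + √(-49 - 31)*(-55) = 1*0 + √(-80)*(-55) = 0 + (4*I*√5)*(-55) = 0 - 220*I*√5 = -220*I*√5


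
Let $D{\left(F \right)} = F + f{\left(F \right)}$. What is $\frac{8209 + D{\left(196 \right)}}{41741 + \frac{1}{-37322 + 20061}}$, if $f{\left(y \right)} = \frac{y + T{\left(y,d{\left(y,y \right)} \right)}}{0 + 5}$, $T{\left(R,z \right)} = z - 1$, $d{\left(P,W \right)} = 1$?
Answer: $\frac{728776681}{3602457000} \approx 0.2023$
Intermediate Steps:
$T{\left(R,z \right)} = -1 + z$
$f{\left(y \right)} = \frac{y}{5}$ ($f{\left(y \right)} = \frac{y + \left(-1 + 1\right)}{0 + 5} = \frac{y + 0}{5} = y \frac{1}{5} = \frac{y}{5}$)
$D{\left(F \right)} = \frac{6 F}{5}$ ($D{\left(F \right)} = F + \frac{F}{5} = \frac{6 F}{5}$)
$\frac{8209 + D{\left(196 \right)}}{41741 + \frac{1}{-37322 + 20061}} = \frac{8209 + \frac{6}{5} \cdot 196}{41741 + \frac{1}{-37322 + 20061}} = \frac{8209 + \frac{1176}{5}}{41741 + \frac{1}{-17261}} = \frac{42221}{5 \left(41741 - \frac{1}{17261}\right)} = \frac{42221}{5 \cdot \frac{720491400}{17261}} = \frac{42221}{5} \cdot \frac{17261}{720491400} = \frac{728776681}{3602457000}$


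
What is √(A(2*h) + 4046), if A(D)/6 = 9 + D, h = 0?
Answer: 10*√41 ≈ 64.031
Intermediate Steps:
A(D) = 54 + 6*D (A(D) = 6*(9 + D) = 54 + 6*D)
√(A(2*h) + 4046) = √((54 + 6*(2*0)) + 4046) = √((54 + 6*0) + 4046) = √((54 + 0) + 4046) = √(54 + 4046) = √4100 = 10*√41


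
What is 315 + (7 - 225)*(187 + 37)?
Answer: -48517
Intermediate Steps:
315 + (7 - 225)*(187 + 37) = 315 - 218*224 = 315 - 48832 = -48517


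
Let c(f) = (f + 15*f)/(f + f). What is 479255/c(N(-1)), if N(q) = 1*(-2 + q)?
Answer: 479255/8 ≈ 59907.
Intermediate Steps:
N(q) = -2 + q
c(f) = 8 (c(f) = (16*f)/((2*f)) = (16*f)*(1/(2*f)) = 8)
479255/c(N(-1)) = 479255/8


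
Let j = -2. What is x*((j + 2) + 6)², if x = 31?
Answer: 1116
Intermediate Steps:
x*((j + 2) + 6)² = 31*((-2 + 2) + 6)² = 31*(0 + 6)² = 31*6² = 31*36 = 1116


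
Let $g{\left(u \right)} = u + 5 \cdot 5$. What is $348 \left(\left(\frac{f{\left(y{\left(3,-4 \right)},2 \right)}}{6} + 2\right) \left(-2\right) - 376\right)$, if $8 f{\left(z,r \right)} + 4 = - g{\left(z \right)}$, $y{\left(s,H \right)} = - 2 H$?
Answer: $- \frac{263407}{2} \approx -1.317 \cdot 10^{5}$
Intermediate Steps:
$g{\left(u \right)} = 25 + u$ ($g{\left(u \right)} = u + 25 = 25 + u$)
$f{\left(z,r \right)} = - \frac{29}{8} - \frac{z}{8}$ ($f{\left(z,r \right)} = - \frac{1}{2} + \frac{\left(-1\right) \left(25 + z\right)}{8} = - \frac{1}{2} + \frac{-25 - z}{8} = - \frac{1}{2} - \left(\frac{25}{8} + \frac{z}{8}\right) = - \frac{29}{8} - \frac{z}{8}$)
$348 \left(\left(\frac{f{\left(y{\left(3,-4 \right)},2 \right)}}{6} + 2\right) \left(-2\right) - 376\right) = 348 \left(\left(\frac{- \frac{29}{8} - \frac{\left(-2\right) \left(-4\right)}{8}}{6} + 2\right) \left(-2\right) - 376\right) = 348 \left(\left(\left(- \frac{29}{8} - 1\right) \frac{1}{6} + 2\right) \left(-2\right) - 376\right) = 348 \left(\left(\left(- \frac{37}{8}\right) \frac{1}{6} + 2\right) \left(-2\right) - 376\right) = 348 \left(\left(- \frac{37}{48} + 2\right) \left(-2\right) - 376\right) = 348 \left(\frac{59}{48} \left(-2\right) - 376\right) = 348 \left(- \frac{59}{24} - 376\right) = 348 \left(- \frac{9083}{24}\right) = - \frac{263407}{2}$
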